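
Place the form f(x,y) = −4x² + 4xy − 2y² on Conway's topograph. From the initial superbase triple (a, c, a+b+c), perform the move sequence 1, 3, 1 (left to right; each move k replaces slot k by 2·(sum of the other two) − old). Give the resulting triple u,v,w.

start (-4,-2,-2) = (f(1,0),f(0,1),f(1,1))
replace slot 1: 2·((-2)+(-2)) − (-4) = -4 → (-4,-2,-2)
replace slot 3: 2·((-4)+(-2)) − (-2) = -10 → (-4,-2,-10)
replace slot 1: 2·((-2)+(-10)) − (-4) = -20 → (-20,-2,-10)

-20,-2,-10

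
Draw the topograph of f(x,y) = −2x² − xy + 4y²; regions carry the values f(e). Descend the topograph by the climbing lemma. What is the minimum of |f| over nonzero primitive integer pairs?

descent: ρ → (4,1,-2)
descent: ρ → (-2,3,3)  [lands on river]
river: ρ → (3,3,-2)
river: ρ → (-2,5,1)
river: ρ → (1,5,-2)
closes: descent 2, river 4
min |a| on river = 1

1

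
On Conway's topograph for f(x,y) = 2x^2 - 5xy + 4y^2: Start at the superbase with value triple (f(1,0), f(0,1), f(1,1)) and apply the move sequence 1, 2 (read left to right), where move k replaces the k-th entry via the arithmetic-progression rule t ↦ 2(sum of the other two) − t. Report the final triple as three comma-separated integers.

start (2,4,1) = (f(1,0),f(0,1),f(1,1))
replace slot 1: 2·(4+1) − 2 = 8 → (8,4,1)
replace slot 2: 2·(8+1) − 4 = 14 → (8,14,1)

8,14,1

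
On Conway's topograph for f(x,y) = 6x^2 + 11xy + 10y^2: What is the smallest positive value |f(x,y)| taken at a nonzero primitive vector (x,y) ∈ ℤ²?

translate: b→-1 (≡11 mod 12), so (6,11,10)→(6,-1,5)
flip: (6,-1,5)→(5,1,6)
reduced (well bottom): (5,1,6) with a≤c, −a<b≤a
well minimum = a = 5

5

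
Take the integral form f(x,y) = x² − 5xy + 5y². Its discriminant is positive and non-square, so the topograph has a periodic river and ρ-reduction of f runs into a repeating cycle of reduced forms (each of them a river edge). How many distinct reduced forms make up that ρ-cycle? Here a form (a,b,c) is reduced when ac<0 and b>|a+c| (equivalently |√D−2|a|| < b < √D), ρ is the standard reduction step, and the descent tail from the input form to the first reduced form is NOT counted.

D = 5, ⌊√D⌋ = 2
descent: ρ → (5,5,1)
descent: ρ → (1,1,-1)  [lands on river]
river: ρ → (-1,1,1)
ρ-cycle length = 2 (tail of 2 descent steps not counted)

2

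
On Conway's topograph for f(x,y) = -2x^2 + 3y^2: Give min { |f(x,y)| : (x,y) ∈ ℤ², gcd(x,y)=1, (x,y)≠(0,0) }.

descent: ρ → (3,0,-2)
descent: ρ → (-2,4,1)  [lands on river]
river: ρ → (1,4,-2)
closes: descent 2, river 2
min |a| on river = 1

1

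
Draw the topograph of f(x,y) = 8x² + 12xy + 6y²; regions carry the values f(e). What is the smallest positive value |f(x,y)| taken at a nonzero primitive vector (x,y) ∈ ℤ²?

translate: b→-4 (≡12 mod 16), so (8,12,6)→(8,-4,2)
flip: (8,-4,2)→(2,4,8)
translate: b→0 (≡4 mod 4), so (2,4,8)→(2,0,6)
reduced (well bottom): (2,0,6) with a≤c, −a<b≤a
well minimum = a = 2

2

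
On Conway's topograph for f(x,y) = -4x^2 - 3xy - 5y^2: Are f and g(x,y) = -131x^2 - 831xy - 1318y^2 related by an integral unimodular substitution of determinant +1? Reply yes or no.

D₁ = -71, D₂ = -71
f is negative-definite; reduce −f:
−f: reduced (well bottom): (4,3,5) with a≤c, −a<b≤a
flip sign back: reduced form of f is (-4,-3,-5)
g is negative-definite; reduce −g:
−g: translate: b→45 (≡831 mod 262), so (131,831,1318)→(131,45,4)
−g: flip: (131,45,4)→(4,-45,131)
−g: translate: b→3 (≡-45 mod 8), so (4,-45,131)→(4,3,5)
−g: reduced (well bottom): (4,3,5) with a≤c, −a<b≤a
flip sign back: reduced form of g is (-4,-3,-5)
reduced forms (-4, -3, -5) vs (-4, -3, -5) ⇒ equivalent

yes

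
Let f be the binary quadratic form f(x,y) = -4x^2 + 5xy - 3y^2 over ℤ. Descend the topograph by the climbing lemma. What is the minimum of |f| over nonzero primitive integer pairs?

translate: b→3 (≡-5 mod 8), so (4,-5,3)→(4,3,2)
flip: (4,3,2)→(2,-3,4)
translate: b→1 (≡-3 mod 4), so (2,-3,4)→(2,1,3)
reduced (well bottom): (2,1,3) with a≤c, −a<b≤a
well minimum |f| = |-2| = 2 (negative-definite)

2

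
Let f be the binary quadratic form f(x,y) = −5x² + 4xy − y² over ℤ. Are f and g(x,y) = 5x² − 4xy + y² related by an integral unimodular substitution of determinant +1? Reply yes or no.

D₁ = -4, D₂ = -4
f is negative-definite; reduce −f:
−f: flip: (5,-4,1)→(1,4,5)
−f: translate: b→0 (≡4 mod 2), so (1,4,5)→(1,0,1)
−f: reduced (well bottom): (1,0,1) with a≤c, −a<b≤a
flip sign back: reduced form of f is (-1,0,-1)
g: flip: (5,-4,1)→(1,4,5)
g: translate: b→0 (≡4 mod 2), so (1,4,5)→(1,0,1)
g: reduced (well bottom): (1,0,1) with a≤c, −a<b≤a
reduced forms (-1, 0, -1) vs (1, 0, 1) ⇒ inequivalent

no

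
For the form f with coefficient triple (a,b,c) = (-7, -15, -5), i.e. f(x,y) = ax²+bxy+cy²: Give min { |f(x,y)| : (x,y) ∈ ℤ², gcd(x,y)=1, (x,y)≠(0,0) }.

descent: ρ → (-5,5,3)  [lands on river]
river: ρ → (3,7,-3)
river: ρ → (-3,5,5)
river: ρ → (5,5,-3)
river: ρ → (-3,7,3)
river: ρ → (3,5,-5)
closes: descent 1, river 6
min |a| on river = 3

3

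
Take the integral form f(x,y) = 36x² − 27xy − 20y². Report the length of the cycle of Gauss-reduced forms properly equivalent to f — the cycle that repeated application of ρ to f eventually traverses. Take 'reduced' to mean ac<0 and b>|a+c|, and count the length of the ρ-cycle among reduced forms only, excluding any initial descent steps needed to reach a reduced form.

D = 3609, ⌊√D⌋ = 60
descent: ρ → (-20,27,36)  [lands on river]
river: ρ → (36,45,-11)
river: ρ → (-11,43,40)
river: ρ → (40,37,-14)
river: ρ → (-14,47,25)
river: ρ → (25,53,-8)
river: ρ → (-8,59,4)
river: ρ → (4,53,-50)
river: ρ → (-50,47,7)
river: ρ → (7,51,-36)
river: ρ → (-36,21,22)
river: ρ → (22,23,-35)
river: ρ → (-35,47,10)
river: ρ → (10,53,-20)
ρ-cycle length = 14 (tail of 1 descent step not counted)

14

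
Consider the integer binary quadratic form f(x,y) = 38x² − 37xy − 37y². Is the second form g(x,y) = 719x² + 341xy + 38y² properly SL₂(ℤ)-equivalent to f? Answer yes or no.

D₁ = 6993, D₂ = 6993
river cycle of f (length 22): (-37, 37, 38), (38, 39, -36), (-36, 33, 41), (41, 49, -28), (-28, 63, 27), (27, 45, -46), (-46, 47, 26), (26, 57, -36), (-36, 15, 47), (47, 79, -4), … (12 more)
river cycle of g (length 22): (38, 39, -36), (-36, 33, 41), (41, 49, -28), (-28, 63, 27), (27, 45, -46), (-46, 47, 26), (26, 57, -36), (-36, 15, 47), (47, 79, -4), (-4, 81, 27), … (12 more)
cycles coincide ⇒ equivalent

yes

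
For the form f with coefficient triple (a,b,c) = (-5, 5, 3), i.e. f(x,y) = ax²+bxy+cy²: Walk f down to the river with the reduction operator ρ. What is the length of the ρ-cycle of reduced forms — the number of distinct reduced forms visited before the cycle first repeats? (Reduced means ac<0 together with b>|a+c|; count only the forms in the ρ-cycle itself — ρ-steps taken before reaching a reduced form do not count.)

D = 85, ⌊√D⌋ = 9
river: ρ → (3,7,-3)
river: ρ → (-3,5,5)
river: ρ → (5,5,-3)
river: ρ → (-3,7,3)
river: ρ → (3,5,-5)
river: ρ → (-5,5,3)
ρ-cycle length = 6 (tail of 0 descent steps not counted)

6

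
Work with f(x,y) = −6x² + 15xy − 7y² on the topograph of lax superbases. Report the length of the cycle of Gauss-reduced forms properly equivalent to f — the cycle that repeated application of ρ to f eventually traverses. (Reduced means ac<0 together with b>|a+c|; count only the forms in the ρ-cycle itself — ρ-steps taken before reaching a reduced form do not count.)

D = 57, ⌊√D⌋ = 7
descent: ρ → (-7,-1,2)
descent: ρ → (2,5,-4)  [lands on river]
river: ρ → (-4,3,3)
river: ρ → (3,3,-4)
river: ρ → (-4,5,2)
river: ρ → (2,7,-1)
river: ρ → (-1,7,2)
ρ-cycle length = 6 (tail of 2 descent steps not counted)

6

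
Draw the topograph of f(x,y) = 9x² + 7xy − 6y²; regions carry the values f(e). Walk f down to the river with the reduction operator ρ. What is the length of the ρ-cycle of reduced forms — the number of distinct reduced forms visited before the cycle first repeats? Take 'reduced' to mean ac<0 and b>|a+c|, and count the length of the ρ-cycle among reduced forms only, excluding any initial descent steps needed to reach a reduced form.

D = 265, ⌊√D⌋ = 16
river: ρ → (-6,5,10)
river: ρ → (10,15,-1)
river: ρ → (-1,15,10)
river: ρ → (10,5,-6)
river: ρ → (-6,7,9)
river: ρ → (9,11,-4)
river: ρ → (-4,13,6)
river: ρ → (6,11,-6)
river: ρ → (-6,13,4)
river: ρ → (4,11,-9)
river: ρ → (-9,7,6)
river: ρ → (6,5,-10)
river: ρ → (-10,15,1)
river: ρ → (1,15,-10)
river: ρ → (-10,5,6)
river: ρ → (6,7,-9)
river: ρ → (-9,11,4)
river: ρ → (4,13,-6)
river: ρ → (-6,11,6)
river: ρ → (6,13,-4)
river: ρ → (-4,11,9)
river: ρ → (9,7,-6)
ρ-cycle length = 22 (tail of 0 descent steps not counted)

22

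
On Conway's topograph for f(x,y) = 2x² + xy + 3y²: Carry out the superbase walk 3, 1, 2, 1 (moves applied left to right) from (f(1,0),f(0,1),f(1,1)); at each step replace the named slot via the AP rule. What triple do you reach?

start (2,3,6) = (f(1,0),f(0,1),f(1,1))
replace slot 3: 2·(2+3) − 6 = 4 → (2,3,4)
replace slot 1: 2·(3+4) − 2 = 12 → (12,3,4)
replace slot 2: 2·(12+4) − 3 = 29 → (12,29,4)
replace slot 1: 2·(29+4) − 12 = 54 → (54,29,4)

54,29,4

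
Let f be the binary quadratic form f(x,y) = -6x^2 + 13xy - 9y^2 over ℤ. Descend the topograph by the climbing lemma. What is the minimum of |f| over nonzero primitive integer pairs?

translate: b→-1 (≡-13 mod 12), so (6,-13,9)→(6,-1,2)
flip: (6,-1,2)→(2,1,6)
reduced (well bottom): (2,1,6) with a≤c, −a<b≤a
well minimum |f| = |-2| = 2 (negative-definite)

2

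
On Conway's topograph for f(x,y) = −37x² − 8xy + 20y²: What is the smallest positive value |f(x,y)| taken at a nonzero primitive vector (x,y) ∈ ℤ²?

descent: ρ → (20,48,-9)  [lands on river]
river: ρ → (-9,42,35)
river: ρ → (35,28,-16)
river: ρ → (-16,36,27)
river: ρ → (27,18,-25)
river: ρ → (-25,32,20)
closes: descent 1, river 6
min |a| on river = 9

9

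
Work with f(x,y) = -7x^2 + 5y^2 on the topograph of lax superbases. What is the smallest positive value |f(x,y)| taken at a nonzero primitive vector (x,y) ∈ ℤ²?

descent: ρ → (5,10,-2)  [lands on river]
river: ρ → (-2,10,5)
closes: descent 1, river 2
min |a| on river = 2

2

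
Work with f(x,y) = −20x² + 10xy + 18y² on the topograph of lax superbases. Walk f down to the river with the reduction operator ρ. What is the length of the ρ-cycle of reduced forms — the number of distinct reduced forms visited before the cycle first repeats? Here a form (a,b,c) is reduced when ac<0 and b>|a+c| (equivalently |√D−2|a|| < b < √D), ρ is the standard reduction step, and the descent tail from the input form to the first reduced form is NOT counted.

D = 1540, ⌊√D⌋ = 39
river: ρ → (18,26,-12)
river: ρ → (-12,22,22)
river: ρ → (22,22,-12)
river: ρ → (-12,26,18)
river: ρ → (18,10,-20)
river: ρ → (-20,30,8)
river: ρ → (8,34,-12)
river: ρ → (-12,38,2)
river: ρ → (2,38,-12)
river: ρ → (-12,34,8)
river: ρ → (8,30,-20)
river: ρ → (-20,10,18)
ρ-cycle length = 12 (tail of 0 descent steps not counted)

12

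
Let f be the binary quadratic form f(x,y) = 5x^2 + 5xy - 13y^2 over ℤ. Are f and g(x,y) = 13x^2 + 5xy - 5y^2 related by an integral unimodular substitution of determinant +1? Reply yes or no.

D₁ = 285, D₂ = 285
river cycle of f (length 2): (5, 15, -3), (-3, 15, 5)
river cycle of g (length 2): (-5, 15, 3), (3, 15, -5)
cycles differ ⇒ inequivalent

no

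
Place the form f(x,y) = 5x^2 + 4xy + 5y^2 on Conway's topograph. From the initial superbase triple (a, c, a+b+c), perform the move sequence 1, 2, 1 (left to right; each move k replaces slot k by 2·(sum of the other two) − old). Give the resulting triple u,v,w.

start (5,5,14) = (f(1,0),f(0,1),f(1,1))
replace slot 1: 2·(5+14) − 5 = 33 → (33,5,14)
replace slot 2: 2·(33+14) − 5 = 89 → (33,89,14)
replace slot 1: 2·(89+14) − 33 = 173 → (173,89,14)

173,89,14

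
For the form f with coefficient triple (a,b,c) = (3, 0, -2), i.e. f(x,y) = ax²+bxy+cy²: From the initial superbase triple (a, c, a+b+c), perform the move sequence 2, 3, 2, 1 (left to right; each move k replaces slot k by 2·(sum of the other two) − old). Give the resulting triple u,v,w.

start (3,-2,1) = (f(1,0),f(0,1),f(1,1))
replace slot 2: 2·(3+1) − (-2) = 10 → (3,10,1)
replace slot 3: 2·(3+10) − 1 = 25 → (3,10,25)
replace slot 2: 2·(3+25) − 10 = 46 → (3,46,25)
replace slot 1: 2·(46+25) − 3 = 139 → (139,46,25)

139,46,25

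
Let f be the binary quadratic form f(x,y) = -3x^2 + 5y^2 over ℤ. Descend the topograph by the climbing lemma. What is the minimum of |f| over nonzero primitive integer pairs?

descent: ρ → (5,0,-3)
descent: ρ → (-3,6,2)  [lands on river]
river: ρ → (2,6,-3)
closes: descent 2, river 2
min |a| on river = 2

2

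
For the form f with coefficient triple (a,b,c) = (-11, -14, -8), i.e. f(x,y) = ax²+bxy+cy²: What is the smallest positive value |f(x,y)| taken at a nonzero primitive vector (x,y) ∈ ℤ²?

translate: b→-8 (≡14 mod 22), so (11,14,8)→(11,-8,5)
flip: (11,-8,5)→(5,8,11)
translate: b→-2 (≡8 mod 10), so (5,8,11)→(5,-2,8)
reduced (well bottom): (5,-2,8) with a≤c, −a<b≤a
well minimum |f| = |-5| = 5 (negative-definite)

5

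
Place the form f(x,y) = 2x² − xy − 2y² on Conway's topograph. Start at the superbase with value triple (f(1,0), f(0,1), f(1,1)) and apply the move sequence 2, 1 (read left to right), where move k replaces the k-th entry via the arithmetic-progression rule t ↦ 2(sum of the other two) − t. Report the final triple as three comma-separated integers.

start (2,-2,-1) = (f(1,0),f(0,1),f(1,1))
replace slot 2: 2·(2+(-1)) − (-2) = 4 → (2,4,-1)
replace slot 1: 2·(4+(-1)) − 2 = 4 → (4,4,-1)

4,4,-1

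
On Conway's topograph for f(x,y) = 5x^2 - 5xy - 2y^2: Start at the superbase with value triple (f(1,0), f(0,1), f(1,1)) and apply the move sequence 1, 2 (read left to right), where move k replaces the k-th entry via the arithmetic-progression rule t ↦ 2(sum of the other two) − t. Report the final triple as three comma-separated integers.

start (5,-2,-2) = (f(1,0),f(0,1),f(1,1))
replace slot 1: 2·((-2)+(-2)) − 5 = -13 → (-13,-2,-2)
replace slot 2: 2·((-13)+(-2)) − (-2) = -28 → (-13,-28,-2)

-13,-28,-2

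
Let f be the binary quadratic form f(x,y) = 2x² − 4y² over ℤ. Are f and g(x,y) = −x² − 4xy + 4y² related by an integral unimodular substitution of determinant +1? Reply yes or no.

D₁ = 32, D₂ = 32
river cycle of f (length 2): (2, 4, -2), (-2, 4, 2)
river cycle of g (length 2): (4, 4, -1), (-1, 4, 4)
cycles differ ⇒ inequivalent

no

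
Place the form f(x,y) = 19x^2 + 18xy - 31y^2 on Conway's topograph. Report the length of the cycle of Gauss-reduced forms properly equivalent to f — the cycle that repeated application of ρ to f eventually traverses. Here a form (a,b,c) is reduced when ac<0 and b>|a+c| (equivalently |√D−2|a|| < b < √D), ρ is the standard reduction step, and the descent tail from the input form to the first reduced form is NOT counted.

D = 2680, ⌊√D⌋ = 51
river: ρ → (-31,44,6)
river: ρ → (6,40,-45)
river: ρ → (-45,50,1)
river: ρ → (1,50,-45)
river: ρ → (-45,40,6)
river: ρ → (6,44,-31)
river: ρ → (-31,18,19)
river: ρ → (19,20,-30)
river: ρ → (-30,40,9)
river: ρ → (9,50,-5)
river: ρ → (-5,50,9)
river: ρ → (9,40,-30)
river: ρ → (-30,20,19)
river: ρ → (19,18,-31)
ρ-cycle length = 14 (tail of 0 descent steps not counted)

14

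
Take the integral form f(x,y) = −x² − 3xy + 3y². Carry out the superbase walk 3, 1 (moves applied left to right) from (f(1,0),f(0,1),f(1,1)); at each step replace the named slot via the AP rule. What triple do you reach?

start (-1,3,-1) = (f(1,0),f(0,1),f(1,1))
replace slot 3: 2·((-1)+3) − (-1) = 5 → (-1,3,5)
replace slot 1: 2·(3+5) − (-1) = 17 → (17,3,5)

17,3,5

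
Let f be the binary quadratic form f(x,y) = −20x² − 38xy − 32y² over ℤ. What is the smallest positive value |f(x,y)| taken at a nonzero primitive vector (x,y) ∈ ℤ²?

translate: b→-2 (≡38 mod 40), so (20,38,32)→(20,-2,14)
flip: (20,-2,14)→(14,2,20)
reduced (well bottom): (14,2,20) with a≤c, −a<b≤a
well minimum |f| = |-14| = 14 (negative-definite)

14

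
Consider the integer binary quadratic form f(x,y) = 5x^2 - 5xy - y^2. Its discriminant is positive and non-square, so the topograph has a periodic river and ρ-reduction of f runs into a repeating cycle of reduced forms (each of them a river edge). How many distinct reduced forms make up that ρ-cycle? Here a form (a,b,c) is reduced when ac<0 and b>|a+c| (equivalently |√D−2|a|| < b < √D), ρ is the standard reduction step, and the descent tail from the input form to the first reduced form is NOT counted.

D = 45, ⌊√D⌋ = 6
descent: ρ → (-1,5,5)  [lands on river]
river: ρ → (5,5,-1)
ρ-cycle length = 2 (tail of 1 descent step not counted)

2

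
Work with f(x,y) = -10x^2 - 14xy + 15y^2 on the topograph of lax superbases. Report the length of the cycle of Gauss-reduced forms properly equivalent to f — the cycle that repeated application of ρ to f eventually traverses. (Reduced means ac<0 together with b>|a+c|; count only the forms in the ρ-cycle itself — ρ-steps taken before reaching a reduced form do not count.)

D = 796, ⌊√D⌋ = 28
descent: ρ → (15,14,-10)  [lands on river]
river: ρ → (-10,26,3)
river: ρ → (3,28,-1)
river: ρ → (-1,28,3)
river: ρ → (3,26,-10)
river: ρ → (-10,14,15)
river: ρ → (15,16,-9)
river: ρ → (-9,20,11)
river: ρ → (11,24,-5)
river: ρ → (-5,26,6)
river: ρ → (6,22,-13)
river: ρ → (-13,4,15)
river: ρ → (15,26,-2)
river: ρ → (-2,26,15)
river: ρ → (15,4,-13)
river: ρ → (-13,22,6)
river: ρ → (6,26,-5)
river: ρ → (-5,24,11)
river: ρ → (11,20,-9)
river: ρ → (-9,16,15)
ρ-cycle length = 20 (tail of 1 descent step not counted)

20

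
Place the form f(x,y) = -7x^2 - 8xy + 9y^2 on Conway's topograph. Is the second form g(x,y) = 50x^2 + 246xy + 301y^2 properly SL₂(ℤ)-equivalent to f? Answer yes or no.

D₁ = 316, D₂ = 316
river cycle of f (length 6): (9, 8, -7), (-7, 6, 10), (10, 14, -3), (-3, 16, 5), (5, 14, -6), (-6, 10, 9)
river cycle of g (length 6): (9, 8, -7), (-7, 6, 10), (10, 14, -3), (-3, 16, 5), (5, 14, -6), (-6, 10, 9)
cycles coincide ⇒ equivalent

yes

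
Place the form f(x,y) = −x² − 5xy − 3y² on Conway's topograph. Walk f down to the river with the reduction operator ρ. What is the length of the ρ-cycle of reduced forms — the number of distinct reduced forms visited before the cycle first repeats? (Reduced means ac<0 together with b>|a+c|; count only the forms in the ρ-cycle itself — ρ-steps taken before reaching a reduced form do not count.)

D = 13, ⌊√D⌋ = 3
descent: ρ → (-3,-1,1)
descent: ρ → (1,3,-1)  [lands on river]
river: ρ → (-1,3,1)
ρ-cycle length = 2 (tail of 2 descent steps not counted)

2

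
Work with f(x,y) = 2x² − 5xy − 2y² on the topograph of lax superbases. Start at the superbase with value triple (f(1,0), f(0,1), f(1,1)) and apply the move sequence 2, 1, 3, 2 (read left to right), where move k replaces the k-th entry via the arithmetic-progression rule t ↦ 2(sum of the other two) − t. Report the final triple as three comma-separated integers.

start (2,-2,-5) = (f(1,0),f(0,1),f(1,1))
replace slot 2: 2·(2+(-5)) − (-2) = -4 → (2,-4,-5)
replace slot 1: 2·((-4)+(-5)) − 2 = -20 → (-20,-4,-5)
replace slot 3: 2·((-20)+(-4)) − (-5) = -43 → (-20,-4,-43)
replace slot 2: 2·((-20)+(-43)) − (-4) = -122 → (-20,-122,-43)

-20,-122,-43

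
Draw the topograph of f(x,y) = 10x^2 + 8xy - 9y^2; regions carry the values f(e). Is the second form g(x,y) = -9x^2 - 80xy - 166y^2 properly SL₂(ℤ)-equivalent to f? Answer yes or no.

D₁ = 424, D₂ = 424
river cycle of f (length 18): (-9, 10, 9), (9, 8, -10), (-10, 12, 7), (7, 16, -6), (-6, 20, 1), (1, 20, -6), (-6, 16, 7), (7, 12, -10), (-10, 8, 9), (9, 10, -9), … (8 more)
river cycle of g (length 18): (-9, 10, 9), (9, 8, -10), (-10, 12, 7), (7, 16, -6), (-6, 20, 1), (1, 20, -6), (-6, 16, 7), (7, 12, -10), (-10, 8, 9), (9, 10, -9), … (8 more)
cycles coincide ⇒ equivalent

yes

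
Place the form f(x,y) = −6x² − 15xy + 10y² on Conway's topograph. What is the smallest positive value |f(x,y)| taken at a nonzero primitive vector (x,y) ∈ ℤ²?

descent: ρ → (10,15,-6)  [lands on river]
river: ρ → (-6,21,1)
river: ρ → (1,21,-6)
river: ρ → (-6,15,10)
river: ρ → (10,5,-11)
river: ρ → (-11,17,4)
river: ρ → (4,15,-15)
river: ρ → (-15,15,4)
river: ρ → (4,17,-11)
river: ρ → (-11,5,10)
closes: descent 1, river 10
min |a| on river = 1

1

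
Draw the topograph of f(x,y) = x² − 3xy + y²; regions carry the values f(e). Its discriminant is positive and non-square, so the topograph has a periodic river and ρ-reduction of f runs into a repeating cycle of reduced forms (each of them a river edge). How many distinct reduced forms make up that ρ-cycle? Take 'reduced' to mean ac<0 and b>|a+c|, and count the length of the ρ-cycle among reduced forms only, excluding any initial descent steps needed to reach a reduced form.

D = 5, ⌊√D⌋ = 2
descent: ρ → (1,1,-1)  [lands on river]
river: ρ → (-1,1,1)
ρ-cycle length = 2 (tail of 1 descent step not counted)

2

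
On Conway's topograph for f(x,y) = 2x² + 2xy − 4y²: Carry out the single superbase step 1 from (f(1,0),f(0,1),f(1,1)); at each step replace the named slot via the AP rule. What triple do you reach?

start (2,-4,0) = (f(1,0),f(0,1),f(1,1))
replace slot 1: 2·((-4)+0) − 2 = -10 → (-10,-4,0)

-10,-4,0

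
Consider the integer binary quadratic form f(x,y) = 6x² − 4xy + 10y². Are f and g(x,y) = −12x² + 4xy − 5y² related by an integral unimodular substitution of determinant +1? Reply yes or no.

D₁ = -224, D₂ = -224
f: reduced (well bottom): (6,-4,10) with a≤c, −a<b≤a
g is negative-definite; reduce −g:
−g: flip: (12,-4,5)→(5,4,12)
−g: reduced (well bottom): (5,4,12) with a≤c, −a<b≤a
flip sign back: reduced form of g is (-5,-4,-12)
reduced forms (6, -4, 10) vs (-5, -4, -12) ⇒ inequivalent

no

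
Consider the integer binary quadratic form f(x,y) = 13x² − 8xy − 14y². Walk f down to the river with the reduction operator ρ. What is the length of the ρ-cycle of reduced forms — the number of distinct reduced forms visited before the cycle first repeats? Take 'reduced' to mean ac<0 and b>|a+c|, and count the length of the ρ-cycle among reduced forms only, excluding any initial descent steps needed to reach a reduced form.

D = 792, ⌊√D⌋ = 28
descent: ρ → (-14,8,13)  [lands on river]
river: ρ → (13,18,-9)
river: ρ → (-9,18,13)
river: ρ → (13,8,-14)
river: ρ → (-14,20,7)
river: ρ → (7,22,-11)
river: ρ → (-11,22,7)
river: ρ → (7,20,-14)
ρ-cycle length = 8 (tail of 1 descent step not counted)

8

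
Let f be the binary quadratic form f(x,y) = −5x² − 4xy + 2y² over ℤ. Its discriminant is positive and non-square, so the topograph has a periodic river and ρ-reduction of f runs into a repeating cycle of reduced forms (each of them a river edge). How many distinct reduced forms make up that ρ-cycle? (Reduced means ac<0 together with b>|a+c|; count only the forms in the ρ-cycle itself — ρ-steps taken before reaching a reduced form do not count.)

D = 56, ⌊√D⌋ = 7
descent: ρ → (2,4,-5)  [lands on river]
river: ρ → (-5,6,1)
river: ρ → (1,6,-5)
river: ρ → (-5,4,2)
ρ-cycle length = 4 (tail of 1 descent step not counted)

4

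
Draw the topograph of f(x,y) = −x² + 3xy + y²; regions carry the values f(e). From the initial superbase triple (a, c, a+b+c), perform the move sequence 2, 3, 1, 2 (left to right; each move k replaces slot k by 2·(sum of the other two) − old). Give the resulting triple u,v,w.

start (-1,1,3) = (f(1,0),f(0,1),f(1,1))
replace slot 2: 2·((-1)+3) − 1 = 3 → (-1,3,3)
replace slot 3: 2·((-1)+3) − 3 = 1 → (-1,3,1)
replace slot 1: 2·(3+1) − (-1) = 9 → (9,3,1)
replace slot 2: 2·(9+1) − 3 = 17 → (9,17,1)

9,17,1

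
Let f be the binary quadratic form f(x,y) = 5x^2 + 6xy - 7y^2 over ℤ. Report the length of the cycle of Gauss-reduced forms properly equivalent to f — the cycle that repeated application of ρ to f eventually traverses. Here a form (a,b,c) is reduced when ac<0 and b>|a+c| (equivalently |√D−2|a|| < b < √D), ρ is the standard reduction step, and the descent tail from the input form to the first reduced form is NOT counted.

D = 176, ⌊√D⌋ = 13
river: ρ → (-7,8,4)
river: ρ → (4,8,-7)
river: ρ → (-7,6,5)
river: ρ → (5,4,-8)
river: ρ → (-8,12,1)
river: ρ → (1,12,-8)
river: ρ → (-8,4,5)
river: ρ → (5,6,-7)
ρ-cycle length = 8 (tail of 0 descent steps not counted)

8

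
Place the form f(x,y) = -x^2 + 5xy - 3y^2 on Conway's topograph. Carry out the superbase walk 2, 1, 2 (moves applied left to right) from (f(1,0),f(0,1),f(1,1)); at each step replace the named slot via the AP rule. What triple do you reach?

start (-1,-3,1) = (f(1,0),f(0,1),f(1,1))
replace slot 2: 2·((-1)+1) − (-3) = 3 → (-1,3,1)
replace slot 1: 2·(3+1) − (-1) = 9 → (9,3,1)
replace slot 2: 2·(9+1) − 3 = 17 → (9,17,1)

9,17,1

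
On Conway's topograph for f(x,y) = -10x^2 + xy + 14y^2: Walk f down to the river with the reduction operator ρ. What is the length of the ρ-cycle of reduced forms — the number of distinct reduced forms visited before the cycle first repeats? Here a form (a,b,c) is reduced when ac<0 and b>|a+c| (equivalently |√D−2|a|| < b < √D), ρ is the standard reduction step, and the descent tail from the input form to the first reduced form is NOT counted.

D = 561, ⌊√D⌋ = 23
descent: ρ → (14,-1,-10)
descent: ρ → (-10,21,3)  [lands on river]
river: ρ → (3,21,-10)
river: ρ → (-10,19,5)
river: ρ → (5,21,-6)
river: ρ → (-6,15,14)
river: ρ → (14,13,-7)
river: ρ → (-7,15,12)
river: ρ → (12,9,-10)
river: ρ → (-10,11,11)
river: ρ → (11,11,-10)
river: ρ → (-10,9,12)
river: ρ → (12,15,-7)
river: ρ → (-7,13,14)
river: ρ → (14,15,-6)
river: ρ → (-6,21,5)
river: ρ → (5,19,-10)
ρ-cycle length = 16 (tail of 2 descent steps not counted)

16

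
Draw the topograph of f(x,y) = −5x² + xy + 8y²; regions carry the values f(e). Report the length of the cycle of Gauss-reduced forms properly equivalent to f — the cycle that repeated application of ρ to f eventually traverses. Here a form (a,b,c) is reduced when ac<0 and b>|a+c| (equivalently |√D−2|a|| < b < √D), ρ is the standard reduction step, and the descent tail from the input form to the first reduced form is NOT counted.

D = 161, ⌊√D⌋ = 12
descent: ρ → (8,-1,-5)
descent: ρ → (-5,11,2)  [lands on river]
river: ρ → (2,9,-10)
river: ρ → (-10,11,1)
river: ρ → (1,11,-10)
river: ρ → (-10,9,2)
river: ρ → (2,11,-5)
river: ρ → (-5,9,4)
river: ρ → (4,7,-7)
river: ρ → (-7,7,4)
river: ρ → (4,9,-5)
ρ-cycle length = 10 (tail of 2 descent steps not counted)

10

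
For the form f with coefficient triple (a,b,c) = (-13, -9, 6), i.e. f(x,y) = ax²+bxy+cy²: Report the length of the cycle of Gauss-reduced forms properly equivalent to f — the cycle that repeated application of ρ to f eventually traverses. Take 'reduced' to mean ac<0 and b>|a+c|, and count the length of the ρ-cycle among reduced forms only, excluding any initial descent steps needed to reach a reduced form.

D = 393, ⌊√D⌋ = 19
descent: ρ → (6,9,-13)  [lands on river]
river: ρ → (-13,17,2)
river: ρ → (2,19,-4)
river: ρ → (-4,13,14)
river: ρ → (14,15,-3)
river: ρ → (-3,15,14)
river: ρ → (14,13,-4)
river: ρ → (-4,19,2)
river: ρ → (2,17,-13)
river: ρ → (-13,9,6)
river: ρ → (6,15,-7)
river: ρ → (-7,13,8)
river: ρ → (8,19,-1)
river: ρ → (-1,19,8)
river: ρ → (8,13,-7)
river: ρ → (-7,15,6)
ρ-cycle length = 16 (tail of 1 descent step not counted)

16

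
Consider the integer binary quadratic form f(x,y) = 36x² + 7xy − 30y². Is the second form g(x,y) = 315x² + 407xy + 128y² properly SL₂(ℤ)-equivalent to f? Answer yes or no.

D₁ = 4369, D₂ = 4369
river cycle of f (length 58): (-30, 53, 13), (13, 51, -34), (-34, 17, 30), (30, 43, -21), (-21, 41, 32), (32, 23, -30), (-30, 37, 25), (25, 63, -4), (-4, 65, 9), (9, 61, -18), … (48 more)
river cycle of g (length 58): (13, 51, -34), (-34, 17, 30), (30, 43, -21), (-21, 41, 32), (32, 23, -30), (-30, 37, 25), (25, 63, -4), (-4, 65, 9), (9, 61, -18), (-18, 47, 30), … (48 more)
cycles coincide ⇒ equivalent

yes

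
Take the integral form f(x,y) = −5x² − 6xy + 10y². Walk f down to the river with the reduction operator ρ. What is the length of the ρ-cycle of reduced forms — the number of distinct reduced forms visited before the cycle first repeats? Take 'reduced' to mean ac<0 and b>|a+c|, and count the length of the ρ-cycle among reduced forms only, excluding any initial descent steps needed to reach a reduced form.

D = 236, ⌊√D⌋ = 15
descent: ρ → (10,6,-5)  [lands on river]
river: ρ → (-5,14,2)
river: ρ → (2,14,-5)
river: ρ → (-5,6,10)
river: ρ → (10,14,-1)
river: ρ → (-1,14,10)
ρ-cycle length = 6 (tail of 1 descent step not counted)

6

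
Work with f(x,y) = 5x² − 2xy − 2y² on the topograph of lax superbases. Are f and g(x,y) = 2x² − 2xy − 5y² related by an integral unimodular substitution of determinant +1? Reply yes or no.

D₁ = 44, D₂ = 44
river cycle of f (length 2): (-2, 6, 1), (1, 6, -2)
river cycle of g (length 2): (2, 6, -1), (-1, 6, 2)
cycles differ ⇒ inequivalent

no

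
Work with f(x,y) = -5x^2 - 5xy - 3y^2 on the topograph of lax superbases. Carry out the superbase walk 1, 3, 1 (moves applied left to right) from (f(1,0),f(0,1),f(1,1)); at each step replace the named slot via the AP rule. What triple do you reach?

start (-5,-3,-13) = (f(1,0),f(0,1),f(1,1))
replace slot 1: 2·((-3)+(-13)) − (-5) = -27 → (-27,-3,-13)
replace slot 3: 2·((-27)+(-3)) − (-13) = -47 → (-27,-3,-47)
replace slot 1: 2·((-3)+(-47)) − (-27) = -73 → (-73,-3,-47)

-73,-3,-47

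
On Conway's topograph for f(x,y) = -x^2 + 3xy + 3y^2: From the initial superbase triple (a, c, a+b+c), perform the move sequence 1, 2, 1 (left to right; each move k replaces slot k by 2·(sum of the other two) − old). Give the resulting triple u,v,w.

start (-1,3,5) = (f(1,0),f(0,1),f(1,1))
replace slot 1: 2·(3+5) − (-1) = 17 → (17,3,5)
replace slot 2: 2·(17+5) − 3 = 41 → (17,41,5)
replace slot 1: 2·(41+5) − 17 = 75 → (75,41,5)

75,41,5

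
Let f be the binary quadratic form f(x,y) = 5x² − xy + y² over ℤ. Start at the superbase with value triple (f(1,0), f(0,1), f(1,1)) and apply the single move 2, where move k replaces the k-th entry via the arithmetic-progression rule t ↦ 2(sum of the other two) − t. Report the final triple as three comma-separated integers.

start (5,1,5) = (f(1,0),f(0,1),f(1,1))
replace slot 2: 2·(5+5) − 1 = 19 → (5,19,5)

5,19,5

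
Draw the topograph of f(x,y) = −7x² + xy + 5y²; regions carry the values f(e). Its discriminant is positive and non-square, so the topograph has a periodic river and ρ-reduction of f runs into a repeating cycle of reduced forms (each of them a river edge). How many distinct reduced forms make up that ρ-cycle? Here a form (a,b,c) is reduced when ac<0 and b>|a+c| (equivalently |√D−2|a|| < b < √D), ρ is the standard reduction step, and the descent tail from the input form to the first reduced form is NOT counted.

D = 141, ⌊√D⌋ = 11
descent: ρ → (5,9,-3)  [lands on river]
river: ρ → (-3,9,5)
river: ρ → (5,11,-1)
river: ρ → (-1,11,5)
ρ-cycle length = 4 (tail of 1 descent step not counted)

4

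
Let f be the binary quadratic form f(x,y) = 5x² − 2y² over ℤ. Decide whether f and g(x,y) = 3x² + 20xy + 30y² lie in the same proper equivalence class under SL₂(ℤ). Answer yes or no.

D₁ = 40, D₂ = 40
river cycle of f (length 6): (-2, 4, 3), (3, 2, -3), (-3, 4, 2), (2, 4, -3), (-3, 2, 3), (3, 4, -2)
river cycle of g (length 6): (3, 2, -3), (-3, 4, 2), (2, 4, -3), (-3, 2, 3), (3, 4, -2), (-2, 4, 3)
cycles coincide ⇒ equivalent

yes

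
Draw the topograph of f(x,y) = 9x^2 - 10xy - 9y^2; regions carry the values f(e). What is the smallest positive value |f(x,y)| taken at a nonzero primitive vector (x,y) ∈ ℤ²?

descent: ρ → (-9,10,9)  [lands on river]
river: ρ → (9,8,-10)
river: ρ → (-10,12,7)
river: ρ → (7,16,-6)
river: ρ → (-6,20,1)
river: ρ → (1,20,-6)
river: ρ → (-6,16,7)
river: ρ → (7,12,-10)
river: ρ → (-10,8,9)
river: ρ → (9,10,-9)
river: ρ → (-9,8,10)
river: ρ → (10,12,-7)
river: ρ → (-7,16,6)
river: ρ → (6,20,-1)
river: ρ → (-1,20,6)
river: ρ → (6,16,-7)
river: ρ → (-7,12,10)
river: ρ → (10,8,-9)
closes: descent 1, river 18
min |a| on river = 1

1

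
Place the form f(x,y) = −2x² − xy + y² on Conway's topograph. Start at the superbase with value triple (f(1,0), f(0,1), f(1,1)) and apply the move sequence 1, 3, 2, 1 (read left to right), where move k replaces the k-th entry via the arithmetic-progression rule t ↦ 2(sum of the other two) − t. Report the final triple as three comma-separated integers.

start (-2,1,-2) = (f(1,0),f(0,1),f(1,1))
replace slot 1: 2·(1+(-2)) − (-2) = 0 → (0,1,-2)
replace slot 3: 2·(0+1) − (-2) = 4 → (0,1,4)
replace slot 2: 2·(0+4) − 1 = 7 → (0,7,4)
replace slot 1: 2·(7+4) − 0 = 22 → (22,7,4)

22,7,4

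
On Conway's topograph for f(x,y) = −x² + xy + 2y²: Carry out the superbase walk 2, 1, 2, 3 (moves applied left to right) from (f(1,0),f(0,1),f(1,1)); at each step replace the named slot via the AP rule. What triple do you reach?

start (-1,2,2) = (f(1,0),f(0,1),f(1,1))
replace slot 2: 2·((-1)+2) − 2 = 0 → (-1,0,2)
replace slot 1: 2·(0+2) − (-1) = 5 → (5,0,2)
replace slot 2: 2·(5+2) − 0 = 14 → (5,14,2)
replace slot 3: 2·(5+14) − 2 = 36 → (5,14,36)

5,14,36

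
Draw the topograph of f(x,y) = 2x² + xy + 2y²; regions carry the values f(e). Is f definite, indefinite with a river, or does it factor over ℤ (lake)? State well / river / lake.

D = b²−4ac = 1² − 4·2·2 = -15
D < 0 ⇒ definite ⇒ every region one sign ⇒ single well

well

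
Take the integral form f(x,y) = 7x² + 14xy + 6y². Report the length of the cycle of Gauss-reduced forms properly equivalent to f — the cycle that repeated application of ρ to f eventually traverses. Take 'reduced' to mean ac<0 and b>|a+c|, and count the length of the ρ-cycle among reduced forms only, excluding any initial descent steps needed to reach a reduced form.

D = 28, ⌊√D⌋ = 5
descent: ρ → (6,-2,-1)
descent: ρ → (-1,4,3)  [lands on river]
river: ρ → (3,2,-2)
river: ρ → (-2,2,3)
river: ρ → (3,4,-1)
ρ-cycle length = 4 (tail of 2 descent steps not counted)

4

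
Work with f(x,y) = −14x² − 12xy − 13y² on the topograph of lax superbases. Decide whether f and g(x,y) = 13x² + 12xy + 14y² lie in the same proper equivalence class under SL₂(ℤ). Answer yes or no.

D₁ = -584, D₂ = -584
f is negative-definite; reduce −f:
−f: flip: (14,12,13)→(13,-12,14)
−f: reduced (well bottom): (13,-12,14) with a≤c, −a<b≤a
flip sign back: reduced form of f is (-13,12,-14)
g: reduced (well bottom): (13,12,14) with a≤c, −a<b≤a
reduced forms (-13, 12, -14) vs (13, 12, 14) ⇒ inequivalent

no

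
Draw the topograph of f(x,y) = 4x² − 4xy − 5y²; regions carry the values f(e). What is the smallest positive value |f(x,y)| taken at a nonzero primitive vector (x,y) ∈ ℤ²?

descent: ρ → (-5,4,4)  [lands on river]
river: ρ → (4,4,-5)
river: ρ → (-5,6,3)
river: ρ → (3,6,-5)
closes: descent 1, river 4
min |a| on river = 3

3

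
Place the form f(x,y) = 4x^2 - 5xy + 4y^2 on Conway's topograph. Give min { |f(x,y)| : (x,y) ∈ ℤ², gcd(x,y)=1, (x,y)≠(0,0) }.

translate: b→3 (≡-5 mod 8), so (4,-5,4)→(4,3,3)
flip: (4,3,3)→(3,-3,4)
translate: b→3 (≡-3 mod 6), so (3,-3,4)→(3,3,4)
reduced (well bottom): (3,3,4) with a≤c, −a<b≤a
well minimum = a = 3

3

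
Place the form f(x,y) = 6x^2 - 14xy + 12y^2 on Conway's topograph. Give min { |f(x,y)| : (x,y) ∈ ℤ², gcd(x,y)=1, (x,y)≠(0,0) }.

translate: b→-2 (≡-14 mod 12), so (6,-14,12)→(6,-2,4)
flip: (6,-2,4)→(4,2,6)
reduced (well bottom): (4,2,6) with a≤c, −a<b≤a
well minimum = a = 4

4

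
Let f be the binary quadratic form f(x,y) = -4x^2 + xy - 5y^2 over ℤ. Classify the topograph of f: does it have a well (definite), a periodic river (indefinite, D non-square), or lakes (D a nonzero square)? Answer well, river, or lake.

D = b²−4ac = 1² − 4·(-4)·(-5) = -79
D < 0 ⇒ definite ⇒ every region one sign ⇒ single well

well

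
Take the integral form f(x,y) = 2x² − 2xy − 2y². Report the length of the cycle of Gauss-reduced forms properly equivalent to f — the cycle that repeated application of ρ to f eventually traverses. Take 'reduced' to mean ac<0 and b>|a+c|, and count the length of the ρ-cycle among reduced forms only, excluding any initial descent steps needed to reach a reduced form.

D = 20, ⌊√D⌋ = 4
descent: ρ → (-2,2,2)  [lands on river]
river: ρ → (2,2,-2)
ρ-cycle length = 2 (tail of 1 descent step not counted)

2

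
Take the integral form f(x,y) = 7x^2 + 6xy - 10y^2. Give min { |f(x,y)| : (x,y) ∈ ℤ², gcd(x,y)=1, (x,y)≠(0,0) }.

river: ρ → (-10,14,3)
river: ρ → (3,16,-5)
river: ρ → (-5,14,6)
river: ρ → (6,10,-9)
river: ρ → (-9,8,7)
river: ρ → (7,6,-10)
closes: descent 0, river 6
min |a| on river = 3

3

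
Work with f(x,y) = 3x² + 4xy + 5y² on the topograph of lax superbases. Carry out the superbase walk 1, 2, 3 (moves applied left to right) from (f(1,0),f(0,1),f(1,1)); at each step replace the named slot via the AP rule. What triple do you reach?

start (3,5,12) = (f(1,0),f(0,1),f(1,1))
replace slot 1: 2·(5+12) − 3 = 31 → (31,5,12)
replace slot 2: 2·(31+12) − 5 = 81 → (31,81,12)
replace slot 3: 2·(31+81) − 12 = 212 → (31,81,212)

31,81,212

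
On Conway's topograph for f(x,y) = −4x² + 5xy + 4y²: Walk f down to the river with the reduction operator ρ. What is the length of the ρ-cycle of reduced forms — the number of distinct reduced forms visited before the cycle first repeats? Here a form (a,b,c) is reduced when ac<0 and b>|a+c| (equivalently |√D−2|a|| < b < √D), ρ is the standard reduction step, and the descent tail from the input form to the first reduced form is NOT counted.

D = 89, ⌊√D⌋ = 9
river: ρ → (4,3,-5)
river: ρ → (-5,7,2)
river: ρ → (2,9,-1)
river: ρ → (-1,9,2)
river: ρ → (2,7,-5)
river: ρ → (-5,3,4)
river: ρ → (4,5,-4)
river: ρ → (-4,3,5)
river: ρ → (5,7,-2)
river: ρ → (-2,9,1)
river: ρ → (1,9,-2)
river: ρ → (-2,7,5)
river: ρ → (5,3,-4)
river: ρ → (-4,5,4)
ρ-cycle length = 14 (tail of 0 descent steps not counted)

14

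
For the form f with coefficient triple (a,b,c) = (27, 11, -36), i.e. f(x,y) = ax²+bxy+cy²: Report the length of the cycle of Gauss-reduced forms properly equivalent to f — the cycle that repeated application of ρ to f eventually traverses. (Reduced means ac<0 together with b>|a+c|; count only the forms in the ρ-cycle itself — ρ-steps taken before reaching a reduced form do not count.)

D = 4009, ⌊√D⌋ = 63
river: ρ → (-36,61,2)
river: ρ → (2,63,-5)
river: ρ → (-5,57,38)
river: ρ → (38,19,-24)
river: ρ → (-24,29,33)
river: ρ → (33,37,-20)
river: ρ → (-20,43,27)
river: ρ → (27,11,-36)
ρ-cycle length = 8 (tail of 0 descent steps not counted)

8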